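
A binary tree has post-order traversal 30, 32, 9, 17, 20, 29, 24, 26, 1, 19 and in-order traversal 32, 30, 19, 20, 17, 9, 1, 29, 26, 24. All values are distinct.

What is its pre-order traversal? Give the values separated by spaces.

The last element of post-order is the root; it splits in-order into left and right subtrees.
Root 19: left subtree has 2 nodes {32, 30}, right has 7 {20, 17, 9, 1, 29, 26, 24}.
  Root 32: left subtree has 0 nodes { }, right has 1 {30}.
  Root 1: left subtree has 3 nodes {20, 17, 9}, right has 3 {29, 26, 24}.
    Root 20: left subtree has 0 nodes { }, right has 2 {17, 9}.
      Root 17: left subtree has 0 nodes { }, right has 1 {9}.
    Root 26: left subtree has 1 node {29}, right has 1 {24}.

19 32 30 1 20 17 9 26 29 24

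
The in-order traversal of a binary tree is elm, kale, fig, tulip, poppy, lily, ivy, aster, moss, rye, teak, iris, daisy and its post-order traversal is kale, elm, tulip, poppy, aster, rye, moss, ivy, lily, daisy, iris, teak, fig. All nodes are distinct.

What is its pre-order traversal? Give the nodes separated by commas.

The last element of post-order is the root; it splits in-order into left and right subtrees.
Root fig: left subtree has 2 nodes {elm, kale}, right has 10 {tulip, poppy, lily, ivy, aster, moss, rye, teak, iris, daisy}.
  Root elm: left subtree has 0 nodes { }, right has 1 {kale}.
  Root teak: left subtree has 7 nodes {tulip, poppy, lily, ivy, aster, moss, rye}, right has 2 {iris, daisy}.
    Root lily: left subtree has 2 nodes {tulip, poppy}, right has 4 {ivy, aster, moss, rye}.
      Root poppy: left subtree has 1 node {tulip}, right has 0 { }.
      Root ivy: left subtree has 0 nodes { }, right has 3 {aster, moss, rye}.
        Root moss: left subtree has 1 node {aster}, right has 1 {rye}.
    Root iris: left subtree has 0 nodes { }, right has 1 {daisy}.

fig, elm, kale, teak, lily, poppy, tulip, ivy, moss, aster, rye, iris, daisy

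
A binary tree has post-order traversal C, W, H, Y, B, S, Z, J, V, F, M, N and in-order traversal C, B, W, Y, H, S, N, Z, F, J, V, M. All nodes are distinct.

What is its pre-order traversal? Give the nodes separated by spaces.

N S B C Y W H M F Z V J

The last element of post-order is the root; it splits in-order into left and right subtrees.
Root N: left subtree has 6 nodes {C, B, W, Y, H, S}, right has 5 {Z, F, J, V, M}.
  Root S: left subtree has 5 nodes {C, B, W, Y, H}, right has 0 { }.
    Root B: left subtree has 1 node {C}, right has 3 {W, Y, H}.
      Root Y: left subtree has 1 node {W}, right has 1 {H}.
  Root M: left subtree has 4 nodes {Z, F, J, V}, right has 0 { }.
    Root F: left subtree has 1 node {Z}, right has 2 {J, V}.
      Root V: left subtree has 1 node {J}, right has 0 { }.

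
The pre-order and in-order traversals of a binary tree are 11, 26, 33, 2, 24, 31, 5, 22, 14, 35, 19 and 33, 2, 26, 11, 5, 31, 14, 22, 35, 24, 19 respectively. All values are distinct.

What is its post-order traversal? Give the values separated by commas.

The first element of pre-order is the root; it splits in-order into left and right subtrees.
Root 11: left subtree has 3 nodes {33, 2, 26}, right has 7 {5, 31, 14, 22, 35, 24, 19}.
  Root 26: left subtree has 2 nodes {33, 2}, right has 0 { }.
    Root 33: left subtree has 0 nodes { }, right has 1 {2}.
  Root 24: left subtree has 5 nodes {5, 31, 14, 22, 35}, right has 1 {19}.
    Root 31: left subtree has 1 node {5}, right has 3 {14, 22, 35}.
      Root 22: left subtree has 1 node {14}, right has 1 {35}.

2, 33, 26, 5, 14, 35, 22, 31, 19, 24, 11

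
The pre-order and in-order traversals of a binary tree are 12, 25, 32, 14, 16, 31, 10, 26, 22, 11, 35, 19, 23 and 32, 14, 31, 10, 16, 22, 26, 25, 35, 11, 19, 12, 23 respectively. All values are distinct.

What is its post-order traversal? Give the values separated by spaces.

10 31 22 26 16 14 32 35 19 11 25 23 12

The first element of pre-order is the root; it splits in-order into left and right subtrees.
Root 12: left subtree has 11 nodes {32, 14, 31, 10, 16, 22, 26, 25, 35, 11, 19}, right has 1 {23}.
  Root 25: left subtree has 7 nodes {32, 14, 31, 10, 16, 22, 26}, right has 3 {35, 11, 19}.
    Root 32: left subtree has 0 nodes { }, right has 6 {14, 31, 10, 16, 22, 26}.
      Root 14: left subtree has 0 nodes { }, right has 5 {31, 10, 16, 22, 26}.
        Root 16: left subtree has 2 nodes {31, 10}, right has 2 {22, 26}.
          Root 31: left subtree has 0 nodes { }, right has 1 {10}.
          Root 26: left subtree has 1 node {22}, right has 0 { }.
    Root 11: left subtree has 1 node {35}, right has 1 {19}.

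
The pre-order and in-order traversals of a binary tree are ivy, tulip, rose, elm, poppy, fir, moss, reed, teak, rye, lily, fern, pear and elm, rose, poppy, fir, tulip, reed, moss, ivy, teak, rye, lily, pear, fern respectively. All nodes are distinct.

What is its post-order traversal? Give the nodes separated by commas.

elm, fir, poppy, rose, reed, moss, tulip, pear, fern, lily, rye, teak, ivy

The first element of pre-order is the root; it splits in-order into left and right subtrees.
Root ivy: left subtree has 7 nodes {elm, rose, poppy, fir, tulip, reed, moss}, right has 5 {teak, rye, lily, pear, fern}.
  Root tulip: left subtree has 4 nodes {elm, rose, poppy, fir}, right has 2 {reed, moss}.
    Root rose: left subtree has 1 node {elm}, right has 2 {poppy, fir}.
      Root poppy: left subtree has 0 nodes { }, right has 1 {fir}.
    Root moss: left subtree has 1 node {reed}, right has 0 { }.
  Root teak: left subtree has 0 nodes { }, right has 4 {rye, lily, pear, fern}.
    Root rye: left subtree has 0 nodes { }, right has 3 {lily, pear, fern}.
      Root lily: left subtree has 0 nodes { }, right has 2 {pear, fern}.
        Root fern: left subtree has 1 node {pear}, right has 0 { }.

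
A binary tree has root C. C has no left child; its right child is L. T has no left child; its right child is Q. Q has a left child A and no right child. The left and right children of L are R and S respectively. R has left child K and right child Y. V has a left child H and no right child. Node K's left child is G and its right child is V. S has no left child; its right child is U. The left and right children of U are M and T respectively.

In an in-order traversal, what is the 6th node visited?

R

In-order visits the left subtree, then the node, then the right subtree.
At C: no left child.
Visit C.
At C: go right to L.
  At L: go left to R.
    At R: go left to K.
      At K: go left to G.
        G is a leaf — visit G.
      Visit K.
      At K: go right to V.
        At V: go left to H.
          H is a leaf — visit H.
        Visit V.
        At V: no right child.
    Visit R.
    At R: go right to Y.
      Y is a leaf — visit Y.
  Visit L.
  At L: go right to S.
    At S: no left child.
    Visit S.
    At S: go right to U.
      At U: go left to M.
        M is a leaf — visit M.
      Visit U.
      At U: go right to T.
        At T: no left child.
        Visit T.
        At T: go right to Q.
          At Q: go left to A.
            A is a leaf — visit A.
          Visit Q.
          At Q: no right child.
Full in-order sequence: C, G, K, H, V, R, Y, L, S, M, U, T, A, Q.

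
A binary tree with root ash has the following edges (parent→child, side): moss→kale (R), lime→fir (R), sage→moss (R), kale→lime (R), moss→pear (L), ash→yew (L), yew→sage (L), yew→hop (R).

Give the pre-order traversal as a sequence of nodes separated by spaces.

Pre-order visits the node, then its left subtree, then its right subtree.
Visit ash.
At ash: go left to yew.
  Visit yew.
  At yew: go left to sage.
    Visit sage.
    At sage: no left child.
    At sage: go right to moss.
      Visit moss.
      At moss: go left to pear.
        pear is a leaf — visit pear.
      At moss: go right to kale.
        Visit kale.
        At kale: no left child.
        At kale: go right to lime.
          Visit lime.
          At lime: no left child.
          At lime: go right to fir.
            fir is a leaf — visit fir.
  At yew: go right to hop.
    hop is a leaf — visit hop.
At ash: no right child.

ash yew sage moss pear kale lime fir hop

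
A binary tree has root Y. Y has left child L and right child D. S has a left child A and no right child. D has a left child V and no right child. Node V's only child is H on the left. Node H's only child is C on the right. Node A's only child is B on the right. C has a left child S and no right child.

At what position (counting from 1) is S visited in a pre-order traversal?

Pre-order visits the node, then its left subtree, then its right subtree.
Visit Y.
At Y: go left to L.
  L is a leaf — visit L.
At Y: go right to D.
  Visit D.
  At D: go left to V.
    Visit V.
    At V: go left to H.
      Visit H.
      At H: no left child.
      At H: go right to C.
        Visit C.
        At C: go left to S.
          Visit S.
          At S: go left to A.
            Visit A.
            At A: no left child.
            At A: go right to B.
              B is a leaf — visit B.
          At S: no right child.
        At C: no right child.
    At V: no right child.
  At D: no right child.
Full pre-order sequence: Y, L, D, V, H, C, S, A, B.

7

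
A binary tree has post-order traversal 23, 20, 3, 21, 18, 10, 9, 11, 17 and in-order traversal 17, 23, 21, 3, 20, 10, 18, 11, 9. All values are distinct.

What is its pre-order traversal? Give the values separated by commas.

The last element of post-order is the root; it splits in-order into left and right subtrees.
Root 17: left subtree has 0 nodes { }, right has 8 {23, 21, 3, 20, 10, 18, 11, 9}.
  Root 11: left subtree has 6 nodes {23, 21, 3, 20, 10, 18}, right has 1 {9}.
    Root 10: left subtree has 4 nodes {23, 21, 3, 20}, right has 1 {18}.
      Root 21: left subtree has 1 node {23}, right has 2 {3, 20}.
        Root 3: left subtree has 0 nodes { }, right has 1 {20}.

17, 11, 10, 21, 23, 3, 20, 18, 9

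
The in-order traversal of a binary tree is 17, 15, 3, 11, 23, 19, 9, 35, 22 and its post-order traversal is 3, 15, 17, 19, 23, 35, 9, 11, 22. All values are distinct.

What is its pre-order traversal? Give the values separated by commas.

The last element of post-order is the root; it splits in-order into left and right subtrees.
Root 22: left subtree has 8 nodes {17, 15, 3, 11, 23, 19, 9, 35}, right has 0 { }.
  Root 11: left subtree has 3 nodes {17, 15, 3}, right has 4 {23, 19, 9, 35}.
    Root 17: left subtree has 0 nodes { }, right has 2 {15, 3}.
      Root 15: left subtree has 0 nodes { }, right has 1 {3}.
    Root 9: left subtree has 2 nodes {23, 19}, right has 1 {35}.
      Root 23: left subtree has 0 nodes { }, right has 1 {19}.

22, 11, 17, 15, 3, 9, 23, 19, 35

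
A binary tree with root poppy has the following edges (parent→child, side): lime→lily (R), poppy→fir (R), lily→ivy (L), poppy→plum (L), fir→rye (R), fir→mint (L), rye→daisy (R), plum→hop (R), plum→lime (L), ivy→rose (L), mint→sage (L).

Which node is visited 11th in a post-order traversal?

Post-order visits the left subtree, then the right subtree, then the node.
At poppy: go left to plum.
  At plum: go left to lime.
    At lime: no left child.
    At lime: go right to lily.
      At lily: go left to ivy.
        At ivy: go left to rose.
          rose is a leaf — visit rose.
        At ivy: no right child.
        Visit ivy.
      At lily: no right child.
      Visit lily.
    Visit lime.
  At plum: go right to hop.
    hop is a leaf — visit hop.
  Visit plum.
At poppy: go right to fir.
  At fir: go left to mint.
    At mint: go left to sage.
      sage is a leaf — visit sage.
    At mint: no right child.
    Visit mint.
  At fir: go right to rye.
    At rye: no left child.
    At rye: go right to daisy.
      daisy is a leaf — visit daisy.
    Visit rye.
  Visit fir.
Visit poppy.
Full post-order sequence: rose, ivy, lily, lime, hop, plum, sage, mint, daisy, rye, fir, poppy.

fir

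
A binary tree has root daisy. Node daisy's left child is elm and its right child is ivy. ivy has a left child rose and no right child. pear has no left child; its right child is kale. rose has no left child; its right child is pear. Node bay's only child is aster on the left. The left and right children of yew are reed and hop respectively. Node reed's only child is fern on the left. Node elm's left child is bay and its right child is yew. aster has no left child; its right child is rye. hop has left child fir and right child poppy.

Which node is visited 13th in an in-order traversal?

pear

In-order visits the left subtree, then the node, then the right subtree.
At daisy: go left to elm.
  At elm: go left to bay.
    At bay: go left to aster.
      At aster: no left child.
      Visit aster.
      At aster: go right to rye.
        rye is a leaf — visit rye.
    Visit bay.
    At bay: no right child.
  Visit elm.
  At elm: go right to yew.
    At yew: go left to reed.
      At reed: go left to fern.
        fern is a leaf — visit fern.
      Visit reed.
      At reed: no right child.
    Visit yew.
    At yew: go right to hop.
      At hop: go left to fir.
        fir is a leaf — visit fir.
      Visit hop.
      At hop: go right to poppy.
        poppy is a leaf — visit poppy.
Visit daisy.
At daisy: go right to ivy.
  At ivy: go left to rose.
    At rose: no left child.
    Visit rose.
    At rose: go right to pear.
      At pear: no left child.
      Visit pear.
      At pear: go right to kale.
        kale is a leaf — visit kale.
  Visit ivy.
  At ivy: no right child.
Full in-order sequence: aster, rye, bay, elm, fern, reed, yew, fir, hop, poppy, daisy, rose, pear, kale, ivy.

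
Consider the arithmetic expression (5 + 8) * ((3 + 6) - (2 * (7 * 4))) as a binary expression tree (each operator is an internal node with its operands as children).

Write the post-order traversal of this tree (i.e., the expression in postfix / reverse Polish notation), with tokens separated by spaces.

5 8 + 3 6 + 2 7 4 * * - *

Post-order on an expression tree gives postfix notation: for each operator, emit left operand, right operand, then the operator.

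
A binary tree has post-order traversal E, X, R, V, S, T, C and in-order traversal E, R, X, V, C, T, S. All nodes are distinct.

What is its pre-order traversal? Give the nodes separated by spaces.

The last element of post-order is the root; it splits in-order into left and right subtrees.
Root C: left subtree has 4 nodes {E, R, X, V}, right has 2 {T, S}.
  Root V: left subtree has 3 nodes {E, R, X}, right has 0 { }.
    Root R: left subtree has 1 node {E}, right has 1 {X}.
  Root T: left subtree has 0 nodes { }, right has 1 {S}.

C V R E X T S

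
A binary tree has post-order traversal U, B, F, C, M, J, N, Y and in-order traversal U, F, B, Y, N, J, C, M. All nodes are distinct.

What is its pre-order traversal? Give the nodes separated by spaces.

Y F U B N J M C

The last element of post-order is the root; it splits in-order into left and right subtrees.
Root Y: left subtree has 3 nodes {U, F, B}, right has 4 {N, J, C, M}.
  Root F: left subtree has 1 node {U}, right has 1 {B}.
  Root N: left subtree has 0 nodes { }, right has 3 {J, C, M}.
    Root J: left subtree has 0 nodes { }, right has 2 {C, M}.
      Root M: left subtree has 1 node {C}, right has 0 { }.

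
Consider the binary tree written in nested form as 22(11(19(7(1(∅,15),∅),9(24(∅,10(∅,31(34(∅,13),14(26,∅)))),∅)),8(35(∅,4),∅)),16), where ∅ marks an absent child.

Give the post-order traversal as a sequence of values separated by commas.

15, 1, 7, 13, 34, 26, 14, 31, 10, 24, 9, 19, 4, 35, 8, 11, 16, 22

Post-order visits the left subtree, then the right subtree, then the node.
At 22: go left to 11.
  At 11: go left to 19.
    At 19: go left to 7.
      At 7: go left to 1.
        At 1: no left child.
        At 1: go right to 15.
          15 is a leaf — visit 15.
        Visit 1.
      At 7: no right child.
      Visit 7.
    At 19: go right to 9.
      At 9: go left to 24.
        At 24: no left child.
        At 24: go right to 10.
          At 10: no left child.
          At 10: go right to 31.
            At 31: go left to 34.
              At 34: no left child.
              At 34: go right to 13.
                13 is a leaf — visit 13.
              Visit 34.
            At 31: go right to 14.
              At 14: go left to 26.
                26 is a leaf — visit 26.
              At 14: no right child.
              Visit 14.
            Visit 31.
          Visit 10.
        Visit 24.
      At 9: no right child.
      Visit 9.
    Visit 19.
  At 11: go right to 8.
    At 8: go left to 35.
      At 35: no left child.
      At 35: go right to 4.
        4 is a leaf — visit 4.
      Visit 35.
    At 8: no right child.
    Visit 8.
  Visit 11.
At 22: go right to 16.
  16 is a leaf — visit 16.
Visit 22.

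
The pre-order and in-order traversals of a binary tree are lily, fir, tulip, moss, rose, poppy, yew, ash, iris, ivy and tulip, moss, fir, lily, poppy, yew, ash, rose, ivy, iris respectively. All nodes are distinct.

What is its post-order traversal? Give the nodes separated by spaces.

The first element of pre-order is the root; it splits in-order into left and right subtrees.
Root lily: left subtree has 3 nodes {tulip, moss, fir}, right has 6 {poppy, yew, ash, rose, ivy, iris}.
  Root fir: left subtree has 2 nodes {tulip, moss}, right has 0 { }.
    Root tulip: left subtree has 0 nodes { }, right has 1 {moss}.
  Root rose: left subtree has 3 nodes {poppy, yew, ash}, right has 2 {ivy, iris}.
    Root poppy: left subtree has 0 nodes { }, right has 2 {yew, ash}.
      Root yew: left subtree has 0 nodes { }, right has 1 {ash}.
    Root iris: left subtree has 1 node {ivy}, right has 0 { }.

moss tulip fir ash yew poppy ivy iris rose lily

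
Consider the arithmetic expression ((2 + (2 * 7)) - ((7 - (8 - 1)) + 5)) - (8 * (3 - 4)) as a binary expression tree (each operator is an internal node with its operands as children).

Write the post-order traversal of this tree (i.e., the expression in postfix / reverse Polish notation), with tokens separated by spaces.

Post-order on an expression tree gives postfix notation: for each operator, emit left operand, right operand, then the operator.

2 2 7 * + 7 8 1 - - 5 + - 8 3 4 - * -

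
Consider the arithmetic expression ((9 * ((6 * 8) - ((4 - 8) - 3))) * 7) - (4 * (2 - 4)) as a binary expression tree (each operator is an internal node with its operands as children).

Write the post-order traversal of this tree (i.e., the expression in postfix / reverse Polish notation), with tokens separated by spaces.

Post-order on an expression tree gives postfix notation: for each operator, emit left operand, right operand, then the operator.

9 6 8 * 4 8 - 3 - - * 7 * 4 2 4 - * -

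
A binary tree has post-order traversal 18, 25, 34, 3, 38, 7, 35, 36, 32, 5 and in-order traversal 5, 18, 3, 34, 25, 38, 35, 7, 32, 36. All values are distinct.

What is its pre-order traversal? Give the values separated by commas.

The last element of post-order is the root; it splits in-order into left and right subtrees.
Root 5: left subtree has 0 nodes { }, right has 9 {18, 3, 34, 25, 38, 35, 7, 32, 36}.
  Root 32: left subtree has 7 nodes {18, 3, 34, 25, 38, 35, 7}, right has 1 {36}.
    Root 35: left subtree has 5 nodes {18, 3, 34, 25, 38}, right has 1 {7}.
      Root 38: left subtree has 4 nodes {18, 3, 34, 25}, right has 0 { }.
        Root 3: left subtree has 1 node {18}, right has 2 {34, 25}.
          Root 34: left subtree has 0 nodes { }, right has 1 {25}.

5, 32, 35, 38, 3, 18, 34, 25, 7, 36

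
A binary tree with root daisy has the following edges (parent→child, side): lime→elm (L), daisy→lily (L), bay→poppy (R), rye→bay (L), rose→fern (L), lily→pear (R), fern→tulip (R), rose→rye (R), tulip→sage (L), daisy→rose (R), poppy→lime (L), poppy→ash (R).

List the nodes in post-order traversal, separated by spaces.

Post-order visits the left subtree, then the right subtree, then the node.
At daisy: go left to lily.
  At lily: no left child.
  At lily: go right to pear.
    pear is a leaf — visit pear.
  Visit lily.
At daisy: go right to rose.
  At rose: go left to fern.
    At fern: no left child.
    At fern: go right to tulip.
      At tulip: go left to sage.
        sage is a leaf — visit sage.
      At tulip: no right child.
      Visit tulip.
    Visit fern.
  At rose: go right to rye.
    At rye: go left to bay.
      At bay: no left child.
      At bay: go right to poppy.
        At poppy: go left to lime.
          At lime: go left to elm.
            elm is a leaf — visit elm.
          At lime: no right child.
          Visit lime.
        At poppy: go right to ash.
          ash is a leaf — visit ash.
        Visit poppy.
      Visit bay.
    At rye: no right child.
    Visit rye.
  Visit rose.
Visit daisy.

pear lily sage tulip fern elm lime ash poppy bay rye rose daisy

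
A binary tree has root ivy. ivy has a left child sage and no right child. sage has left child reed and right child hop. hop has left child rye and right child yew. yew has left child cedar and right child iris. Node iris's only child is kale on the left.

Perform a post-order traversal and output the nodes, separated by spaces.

Post-order visits the left subtree, then the right subtree, then the node.
At ivy: go left to sage.
  At sage: go left to reed.
    reed is a leaf — visit reed.
  At sage: go right to hop.
    At hop: go left to rye.
      rye is a leaf — visit rye.
    At hop: go right to yew.
      At yew: go left to cedar.
        cedar is a leaf — visit cedar.
      At yew: go right to iris.
        At iris: go left to kale.
          kale is a leaf — visit kale.
        At iris: no right child.
        Visit iris.
      Visit yew.
    Visit hop.
  Visit sage.
At ivy: no right child.
Visit ivy.

reed rye cedar kale iris yew hop sage ivy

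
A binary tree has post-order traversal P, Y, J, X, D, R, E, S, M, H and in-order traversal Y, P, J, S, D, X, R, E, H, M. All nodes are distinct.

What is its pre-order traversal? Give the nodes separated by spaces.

The last element of post-order is the root; it splits in-order into left and right subtrees.
Root H: left subtree has 8 nodes {Y, P, J, S, D, X, R, E}, right has 1 {M}.
  Root S: left subtree has 3 nodes {Y, P, J}, right has 4 {D, X, R, E}.
    Root J: left subtree has 2 nodes {Y, P}, right has 0 { }.
      Root Y: left subtree has 0 nodes { }, right has 1 {P}.
    Root E: left subtree has 3 nodes {D, X, R}, right has 0 { }.
      Root R: left subtree has 2 nodes {D, X}, right has 0 { }.
        Root D: left subtree has 0 nodes { }, right has 1 {X}.

H S J Y P E R D X M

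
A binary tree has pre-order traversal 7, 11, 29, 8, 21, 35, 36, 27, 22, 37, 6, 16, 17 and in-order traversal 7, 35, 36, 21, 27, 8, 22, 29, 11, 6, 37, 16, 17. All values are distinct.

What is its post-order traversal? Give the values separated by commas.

The first element of pre-order is the root; it splits in-order into left and right subtrees.
Root 7: left subtree has 0 nodes { }, right has 12 {35, 36, 21, 27, 8, 22, 29, 11, 6, 37, 16, 17}.
  Root 11: left subtree has 7 nodes {35, 36, 21, 27, 8, 22, 29}, right has 4 {6, 37, 16, 17}.
    Root 29: left subtree has 6 nodes {35, 36, 21, 27, 8, 22}, right has 0 { }.
      Root 8: left subtree has 4 nodes {35, 36, 21, 27}, right has 1 {22}.
        Root 21: left subtree has 2 nodes {35, 36}, right has 1 {27}.
          Root 35: left subtree has 0 nodes { }, right has 1 {36}.
    Root 37: left subtree has 1 node {6}, right has 2 {16, 17}.
      Root 16: left subtree has 0 nodes { }, right has 1 {17}.

36, 35, 27, 21, 22, 8, 29, 6, 17, 16, 37, 11, 7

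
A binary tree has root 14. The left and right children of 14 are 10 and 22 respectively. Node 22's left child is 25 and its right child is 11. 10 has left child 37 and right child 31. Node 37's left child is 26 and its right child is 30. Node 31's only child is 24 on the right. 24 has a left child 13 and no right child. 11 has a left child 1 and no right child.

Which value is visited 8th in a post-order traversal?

Post-order visits the left subtree, then the right subtree, then the node.
At 14: go left to 10.
  At 10: go left to 37.
    At 37: go left to 26.
      26 is a leaf — visit 26.
    At 37: go right to 30.
      30 is a leaf — visit 30.
    Visit 37.
  At 10: go right to 31.
    At 31: no left child.
    At 31: go right to 24.
      At 24: go left to 13.
        13 is a leaf — visit 13.
      At 24: no right child.
      Visit 24.
    Visit 31.
  Visit 10.
At 14: go right to 22.
  At 22: go left to 25.
    25 is a leaf — visit 25.
  At 22: go right to 11.
    At 11: go left to 1.
      1 is a leaf — visit 1.
    At 11: no right child.
    Visit 11.
  Visit 22.
Visit 14.
Full post-order sequence: 26, 30, 37, 13, 24, 31, 10, 25, 1, 11, 22, 14.

25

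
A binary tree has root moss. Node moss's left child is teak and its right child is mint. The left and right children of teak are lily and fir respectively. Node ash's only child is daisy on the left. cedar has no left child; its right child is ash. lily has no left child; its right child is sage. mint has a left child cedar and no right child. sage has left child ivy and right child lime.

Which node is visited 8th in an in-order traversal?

In-order visits the left subtree, then the node, then the right subtree.
At moss: go left to teak.
  At teak: go left to lily.
    At lily: no left child.
    Visit lily.
    At lily: go right to sage.
      At sage: go left to ivy.
        ivy is a leaf — visit ivy.
      Visit sage.
      At sage: go right to lime.
        lime is a leaf — visit lime.
  Visit teak.
  At teak: go right to fir.
    fir is a leaf — visit fir.
Visit moss.
At moss: go right to mint.
  At mint: go left to cedar.
    At cedar: no left child.
    Visit cedar.
    At cedar: go right to ash.
      At ash: go left to daisy.
        daisy is a leaf — visit daisy.
      Visit ash.
      At ash: no right child.
  Visit mint.
  At mint: no right child.
Full in-order sequence: lily, ivy, sage, lime, teak, fir, moss, cedar, daisy, ash, mint.

cedar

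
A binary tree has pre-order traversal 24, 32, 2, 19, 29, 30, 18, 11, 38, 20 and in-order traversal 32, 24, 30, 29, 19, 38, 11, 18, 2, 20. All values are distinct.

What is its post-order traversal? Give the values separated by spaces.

The first element of pre-order is the root; it splits in-order into left and right subtrees.
Root 24: left subtree has 1 node {32}, right has 8 {30, 29, 19, 38, 11, 18, 2, 20}.
  Root 2: left subtree has 6 nodes {30, 29, 19, 38, 11, 18}, right has 1 {20}.
    Root 19: left subtree has 2 nodes {30, 29}, right has 3 {38, 11, 18}.
      Root 29: left subtree has 1 node {30}, right has 0 { }.
      Root 18: left subtree has 2 nodes {38, 11}, right has 0 { }.
        Root 11: left subtree has 1 node {38}, right has 0 { }.

32 30 29 38 11 18 19 20 2 24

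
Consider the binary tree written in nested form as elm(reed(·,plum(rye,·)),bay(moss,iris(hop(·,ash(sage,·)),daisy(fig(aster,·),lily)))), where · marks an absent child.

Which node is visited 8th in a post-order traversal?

Post-order visits the left subtree, then the right subtree, then the node.
At elm: go left to reed.
  At reed: no left child.
  At reed: go right to plum.
    At plum: go left to rye.
      rye is a leaf — visit rye.
    At plum: no right child.
    Visit plum.
  Visit reed.
At elm: go right to bay.
  At bay: go left to moss.
    moss is a leaf — visit moss.
  At bay: go right to iris.
    At iris: go left to hop.
      At hop: no left child.
      At hop: go right to ash.
        At ash: go left to sage.
          sage is a leaf — visit sage.
        At ash: no right child.
        Visit ash.
      Visit hop.
    At iris: go right to daisy.
      At daisy: go left to fig.
        At fig: go left to aster.
          aster is a leaf — visit aster.
        At fig: no right child.
        Visit fig.
      At daisy: go right to lily.
        lily is a leaf — visit lily.
      Visit daisy.
    Visit iris.
  Visit bay.
Visit elm.
Full post-order sequence: rye, plum, reed, moss, sage, ash, hop, aster, fig, lily, daisy, iris, bay, elm.

aster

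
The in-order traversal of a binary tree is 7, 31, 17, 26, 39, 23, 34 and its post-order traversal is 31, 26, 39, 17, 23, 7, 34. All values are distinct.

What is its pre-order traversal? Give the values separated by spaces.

34 7 23 17 31 39 26

The last element of post-order is the root; it splits in-order into left and right subtrees.
Root 34: left subtree has 6 nodes {7, 31, 17, 26, 39, 23}, right has 0 { }.
  Root 7: left subtree has 0 nodes { }, right has 5 {31, 17, 26, 39, 23}.
    Root 23: left subtree has 4 nodes {31, 17, 26, 39}, right has 0 { }.
      Root 17: left subtree has 1 node {31}, right has 2 {26, 39}.
        Root 39: left subtree has 1 node {26}, right has 0 { }.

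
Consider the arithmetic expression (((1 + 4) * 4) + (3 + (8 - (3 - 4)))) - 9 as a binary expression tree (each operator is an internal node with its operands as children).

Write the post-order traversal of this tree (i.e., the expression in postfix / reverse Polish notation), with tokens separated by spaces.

1 4 + 4 * 3 8 3 4 - - + + 9 -

Post-order on an expression tree gives postfix notation: for each operator, emit left operand, right operand, then the operator.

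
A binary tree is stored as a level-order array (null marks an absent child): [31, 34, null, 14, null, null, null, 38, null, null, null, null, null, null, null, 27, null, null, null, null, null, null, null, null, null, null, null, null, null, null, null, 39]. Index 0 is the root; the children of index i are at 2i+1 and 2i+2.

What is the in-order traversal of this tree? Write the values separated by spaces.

In-order visits the left subtree, then the node, then the right subtree.
At 31: go left to 34.
  At 34: go left to 14.
    At 14: go left to 38.
      At 38: go left to 27.
        At 27: go left to 39.
          39 is a leaf — visit 39.
        Visit 27.
        At 27: no right child.
      Visit 38.
      At 38: no right child.
    Visit 14.
    At 14: no right child.
  Visit 34.
  At 34: no right child.
Visit 31.
At 31: no right child.

39 27 38 14 34 31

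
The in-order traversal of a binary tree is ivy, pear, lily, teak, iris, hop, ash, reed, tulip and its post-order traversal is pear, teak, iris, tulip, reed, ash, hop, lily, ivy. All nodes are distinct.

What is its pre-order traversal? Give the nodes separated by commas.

ivy, lily, pear, hop, iris, teak, ash, reed, tulip

The last element of post-order is the root; it splits in-order into left and right subtrees.
Root ivy: left subtree has 0 nodes { }, right has 8 {pear, lily, teak, iris, hop, ash, reed, tulip}.
  Root lily: left subtree has 1 node {pear}, right has 6 {teak, iris, hop, ash, reed, tulip}.
    Root hop: left subtree has 2 nodes {teak, iris}, right has 3 {ash, reed, tulip}.
      Root iris: left subtree has 1 node {teak}, right has 0 { }.
      Root ash: left subtree has 0 nodes { }, right has 2 {reed, tulip}.
        Root reed: left subtree has 0 nodes { }, right has 1 {tulip}.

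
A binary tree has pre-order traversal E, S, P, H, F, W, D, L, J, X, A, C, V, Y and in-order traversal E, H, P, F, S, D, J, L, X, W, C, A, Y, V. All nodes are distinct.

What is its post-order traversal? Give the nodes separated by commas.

H, F, P, J, X, L, D, C, Y, V, A, W, S, E

The first element of pre-order is the root; it splits in-order into left and right subtrees.
Root E: left subtree has 0 nodes { }, right has 13 {H, P, F, S, D, J, L, X, W, C, A, Y, V}.
  Root S: left subtree has 3 nodes {H, P, F}, right has 9 {D, J, L, X, W, C, A, Y, V}.
    Root P: left subtree has 1 node {H}, right has 1 {F}.
    Root W: left subtree has 4 nodes {D, J, L, X}, right has 4 {C, A, Y, V}.
      Root D: left subtree has 0 nodes { }, right has 3 {J, L, X}.
        Root L: left subtree has 1 node {J}, right has 1 {X}.
      Root A: left subtree has 1 node {C}, right has 2 {Y, V}.
        Root V: left subtree has 1 node {Y}, right has 0 { }.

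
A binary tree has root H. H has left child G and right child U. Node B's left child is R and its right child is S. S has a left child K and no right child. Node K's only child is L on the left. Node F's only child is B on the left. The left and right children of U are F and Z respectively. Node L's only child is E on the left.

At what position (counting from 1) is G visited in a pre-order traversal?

Pre-order visits the node, then its left subtree, then its right subtree.
Visit H.
At H: go left to G.
  G is a leaf — visit G.
At H: go right to U.
  Visit U.
  At U: go left to F.
    Visit F.
    At F: go left to B.
      Visit B.
      At B: go left to R.
        R is a leaf — visit R.
      At B: go right to S.
        Visit S.
        At S: go left to K.
          Visit K.
          At K: go left to L.
            Visit L.
            At L: go left to E.
              E is a leaf — visit E.
            At L: no right child.
          At K: no right child.
        At S: no right child.
    At F: no right child.
  At U: go right to Z.
    Z is a leaf — visit Z.
Full pre-order sequence: H, G, U, F, B, R, S, K, L, E, Z.

2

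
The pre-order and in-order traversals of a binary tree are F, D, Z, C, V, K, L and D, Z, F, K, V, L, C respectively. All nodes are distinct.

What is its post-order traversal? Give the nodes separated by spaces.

The first element of pre-order is the root; it splits in-order into left and right subtrees.
Root F: left subtree has 2 nodes {D, Z}, right has 4 {K, V, L, C}.
  Root D: left subtree has 0 nodes { }, right has 1 {Z}.
  Root C: left subtree has 3 nodes {K, V, L}, right has 0 { }.
    Root V: left subtree has 1 node {K}, right has 1 {L}.

Z D K L V C F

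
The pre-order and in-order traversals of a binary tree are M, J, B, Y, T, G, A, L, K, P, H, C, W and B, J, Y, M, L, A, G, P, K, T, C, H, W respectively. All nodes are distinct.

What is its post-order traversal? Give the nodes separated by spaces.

B Y J L A P K G C W H T M

The first element of pre-order is the root; it splits in-order into left and right subtrees.
Root M: left subtree has 3 nodes {B, J, Y}, right has 9 {L, A, G, P, K, T, C, H, W}.
  Root J: left subtree has 1 node {B}, right has 1 {Y}.
  Root T: left subtree has 5 nodes {L, A, G, P, K}, right has 3 {C, H, W}.
    Root G: left subtree has 2 nodes {L, A}, right has 2 {P, K}.
      Root A: left subtree has 1 node {L}, right has 0 { }.
      Root K: left subtree has 1 node {P}, right has 0 { }.
    Root H: left subtree has 1 node {C}, right has 1 {W}.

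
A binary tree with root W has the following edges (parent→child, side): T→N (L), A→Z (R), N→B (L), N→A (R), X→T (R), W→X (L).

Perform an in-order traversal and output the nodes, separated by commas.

X, B, N, A, Z, T, W

In-order visits the left subtree, then the node, then the right subtree.
At W: go left to X.
  At X: no left child.
  Visit X.
  At X: go right to T.
    At T: go left to N.
      At N: go left to B.
        B is a leaf — visit B.
      Visit N.
      At N: go right to A.
        At A: no left child.
        Visit A.
        At A: go right to Z.
          Z is a leaf — visit Z.
    Visit T.
    At T: no right child.
Visit W.
At W: no right child.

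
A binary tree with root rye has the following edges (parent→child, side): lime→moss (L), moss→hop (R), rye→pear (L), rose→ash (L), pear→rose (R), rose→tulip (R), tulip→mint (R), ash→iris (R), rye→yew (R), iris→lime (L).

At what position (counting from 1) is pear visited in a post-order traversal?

9

Post-order visits the left subtree, then the right subtree, then the node.
At rye: go left to pear.
  At pear: no left child.
  At pear: go right to rose.
    At rose: go left to ash.
      At ash: no left child.
      At ash: go right to iris.
        At iris: go left to lime.
          At lime: go left to moss.
            At moss: no left child.
            At moss: go right to hop.
              hop is a leaf — visit hop.
            Visit moss.
          At lime: no right child.
          Visit lime.
        At iris: no right child.
        Visit iris.
      Visit ash.
    At rose: go right to tulip.
      At tulip: no left child.
      At tulip: go right to mint.
        mint is a leaf — visit mint.
      Visit tulip.
    Visit rose.
  Visit pear.
At rye: go right to yew.
  yew is a leaf — visit yew.
Visit rye.
Full post-order sequence: hop, moss, lime, iris, ash, mint, tulip, rose, pear, yew, rye.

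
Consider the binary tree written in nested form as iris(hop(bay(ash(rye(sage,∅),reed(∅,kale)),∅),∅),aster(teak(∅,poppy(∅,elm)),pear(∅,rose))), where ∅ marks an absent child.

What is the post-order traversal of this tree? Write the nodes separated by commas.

sage, rye, kale, reed, ash, bay, hop, elm, poppy, teak, rose, pear, aster, iris

Post-order visits the left subtree, then the right subtree, then the node.
At iris: go left to hop.
  At hop: go left to bay.
    At bay: go left to ash.
      At ash: go left to rye.
        At rye: go left to sage.
          sage is a leaf — visit sage.
        At rye: no right child.
        Visit rye.
      At ash: go right to reed.
        At reed: no left child.
        At reed: go right to kale.
          kale is a leaf — visit kale.
        Visit reed.
      Visit ash.
    At bay: no right child.
    Visit bay.
  At hop: no right child.
  Visit hop.
At iris: go right to aster.
  At aster: go left to teak.
    At teak: no left child.
    At teak: go right to poppy.
      At poppy: no left child.
      At poppy: go right to elm.
        elm is a leaf — visit elm.
      Visit poppy.
    Visit teak.
  At aster: go right to pear.
    At pear: no left child.
    At pear: go right to rose.
      rose is a leaf — visit rose.
    Visit pear.
  Visit aster.
Visit iris.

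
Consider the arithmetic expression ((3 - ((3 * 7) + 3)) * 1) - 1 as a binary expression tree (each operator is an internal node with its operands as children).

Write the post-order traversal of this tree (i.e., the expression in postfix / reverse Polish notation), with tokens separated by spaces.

3 3 7 * 3 + - 1 * 1 -

Post-order on an expression tree gives postfix notation: for each operator, emit left operand, right operand, then the operator.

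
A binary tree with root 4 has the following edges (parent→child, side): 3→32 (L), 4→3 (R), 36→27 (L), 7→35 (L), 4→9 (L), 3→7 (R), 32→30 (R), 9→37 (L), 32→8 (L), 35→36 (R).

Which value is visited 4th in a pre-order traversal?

Pre-order visits the node, then its left subtree, then its right subtree.
Visit 4.
At 4: go left to 9.
  Visit 9.
  At 9: go left to 37.
    37 is a leaf — visit 37.
  At 9: no right child.
At 4: go right to 3.
  Visit 3.
  At 3: go left to 32.
    Visit 32.
    At 32: go left to 8.
      8 is a leaf — visit 8.
    At 32: go right to 30.
      30 is a leaf — visit 30.
  At 3: go right to 7.
    Visit 7.
    At 7: go left to 35.
      Visit 35.
      At 35: no left child.
      At 35: go right to 36.
        Visit 36.
        At 36: go left to 27.
          27 is a leaf — visit 27.
        At 36: no right child.
    At 7: no right child.
Full pre-order sequence: 4, 9, 37, 3, 32, 8, 30, 7, 35, 36, 27.

3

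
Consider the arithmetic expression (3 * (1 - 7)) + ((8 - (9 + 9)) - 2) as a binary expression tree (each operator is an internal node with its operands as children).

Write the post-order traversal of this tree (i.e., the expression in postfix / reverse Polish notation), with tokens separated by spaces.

3 1 7 - * 8 9 9 + - 2 - +

Post-order on an expression tree gives postfix notation: for each operator, emit left operand, right operand, then the operator.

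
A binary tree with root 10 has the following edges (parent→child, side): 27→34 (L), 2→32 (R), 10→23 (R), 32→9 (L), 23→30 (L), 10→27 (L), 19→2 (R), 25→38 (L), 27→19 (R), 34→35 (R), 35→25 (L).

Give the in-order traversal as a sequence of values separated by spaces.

34 38 25 35 27 19 2 9 32 10 30 23

In-order visits the left subtree, then the node, then the right subtree.
At 10: go left to 27.
  At 27: go left to 34.
    At 34: no left child.
    Visit 34.
    At 34: go right to 35.
      At 35: go left to 25.
        At 25: go left to 38.
          38 is a leaf — visit 38.
        Visit 25.
        At 25: no right child.
      Visit 35.
      At 35: no right child.
  Visit 27.
  At 27: go right to 19.
    At 19: no left child.
    Visit 19.
    At 19: go right to 2.
      At 2: no left child.
      Visit 2.
      At 2: go right to 32.
        At 32: go left to 9.
          9 is a leaf — visit 9.
        Visit 32.
        At 32: no right child.
Visit 10.
At 10: go right to 23.
  At 23: go left to 30.
    30 is a leaf — visit 30.
  Visit 23.
  At 23: no right child.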